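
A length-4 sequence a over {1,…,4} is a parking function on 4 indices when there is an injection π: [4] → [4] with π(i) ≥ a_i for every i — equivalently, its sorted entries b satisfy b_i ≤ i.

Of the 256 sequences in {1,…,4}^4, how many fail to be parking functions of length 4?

#PF = (4+1−4)·(4+1)^{4−1} = 1×125 = 125 [KW]
Check (3,3,4,4) → sorted (3,3,4,4): b_1=3>1, not a PF.
Total 256; non-PF = 256−125 = 131

131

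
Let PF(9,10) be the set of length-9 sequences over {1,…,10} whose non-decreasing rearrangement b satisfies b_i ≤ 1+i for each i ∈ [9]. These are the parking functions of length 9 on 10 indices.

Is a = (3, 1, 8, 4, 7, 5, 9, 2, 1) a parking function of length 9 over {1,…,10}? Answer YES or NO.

YES

Order a: b = (1, 1, 2, 3, 4, 5, 7, 8, 9).
  b_1=1 ≤ 2
  b_2=1 ≤ 3
  b_3=2 ≤ 4
  b_4=3 ≤ 5
  b_5=4 ≤ 6
  b_6=5 ≤ 7
  b_7=7 ≤ 8
  b_8=8 ≤ 9
  b_9=9 ≤ 10
All bounds hold ⇒ YES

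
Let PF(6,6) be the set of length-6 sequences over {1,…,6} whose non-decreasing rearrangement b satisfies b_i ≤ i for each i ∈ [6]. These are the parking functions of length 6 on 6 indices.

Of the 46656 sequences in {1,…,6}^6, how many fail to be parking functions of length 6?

|PF| = (6+1−6)·(6+1)^{6−1} = 1 · 16807 = 16807 (Konheim–Weiss)
Example (6,4,5,4,4,5) → sorted (4,4,4,5,5,6): b_1=4>1, not a PF.
So 46656 − 16807 = 29849 fail.

29849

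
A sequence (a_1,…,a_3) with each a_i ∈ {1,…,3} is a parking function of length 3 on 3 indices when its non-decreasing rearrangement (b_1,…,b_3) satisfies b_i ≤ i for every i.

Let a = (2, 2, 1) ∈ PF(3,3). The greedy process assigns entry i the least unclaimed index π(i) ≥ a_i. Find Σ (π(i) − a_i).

1

Σπ = 3·4/2 = 6 (π permutes [3]); Σa = 2+2+1 = 5; disp = 6−5 = 1.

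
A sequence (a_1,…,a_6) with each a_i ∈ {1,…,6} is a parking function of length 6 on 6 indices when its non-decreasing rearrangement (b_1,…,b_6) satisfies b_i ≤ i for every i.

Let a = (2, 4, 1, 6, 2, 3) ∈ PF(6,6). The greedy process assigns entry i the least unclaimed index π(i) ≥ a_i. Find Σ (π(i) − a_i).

Σπ(i) = 1+…+6 = 21; Σa = 2+4+1+6+2+3 = 18; disp = 21−18 = 3.

3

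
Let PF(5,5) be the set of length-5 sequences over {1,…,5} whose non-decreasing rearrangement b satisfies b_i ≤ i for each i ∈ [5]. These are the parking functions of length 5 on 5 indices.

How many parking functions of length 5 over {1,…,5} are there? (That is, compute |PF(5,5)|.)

|PF| = (5+1−5)·(5+1)^{5−1} = 1·1296 = 1296 [KW]
E.g. (3,1,2,5,3) → sorted (1,2,3,3,5): b_i ≤ i ∀i, a PF.

1296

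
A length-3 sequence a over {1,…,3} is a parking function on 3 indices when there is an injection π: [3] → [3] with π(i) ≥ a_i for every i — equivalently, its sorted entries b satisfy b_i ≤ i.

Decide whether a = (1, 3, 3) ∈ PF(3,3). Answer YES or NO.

Sorted: b = (1, 3, 3).
  b_1=1 ≤ 1
  b_2=3 > 2
  fails at i=2 ⇒ NO

NO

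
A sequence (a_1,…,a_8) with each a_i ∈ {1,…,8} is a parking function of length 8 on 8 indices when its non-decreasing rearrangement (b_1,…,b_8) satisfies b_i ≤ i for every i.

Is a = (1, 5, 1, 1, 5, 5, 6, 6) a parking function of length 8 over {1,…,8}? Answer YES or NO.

NO

Order a: b = (1, 1, 1, 5, 5, 5, 6, 6).
  b_1=1 ≤ 1
  b_2=1 ≤ 2
  b_3=1 ≤ 3
  b_4=5 > 4
  fails at i=4 ⇒ NO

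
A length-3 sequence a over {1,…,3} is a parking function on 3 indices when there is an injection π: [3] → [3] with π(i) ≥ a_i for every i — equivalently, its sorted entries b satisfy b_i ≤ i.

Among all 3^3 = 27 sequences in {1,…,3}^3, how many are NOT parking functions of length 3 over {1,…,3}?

11

#PF = 1·4^2 = 1 · 16 = 16 [KW]
Check (3,1,3) → sorted (1,3,3): b_2=3>2, not a PF.
So 27 − 16 = 11 fail.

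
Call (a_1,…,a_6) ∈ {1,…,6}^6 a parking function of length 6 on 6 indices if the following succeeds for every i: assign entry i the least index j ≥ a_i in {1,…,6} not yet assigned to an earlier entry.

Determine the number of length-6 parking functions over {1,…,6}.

16807

Count = (7−6)·7^(6−1) = 1·16807 = 16807
Check (6,1,1,4,4,3) → sorted (1,1,3,4,4,6): b_i ≤ i ∀i, a PF.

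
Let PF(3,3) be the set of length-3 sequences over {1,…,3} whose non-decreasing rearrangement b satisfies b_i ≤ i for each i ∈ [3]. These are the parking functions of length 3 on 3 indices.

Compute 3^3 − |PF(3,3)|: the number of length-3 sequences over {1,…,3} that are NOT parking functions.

11

#PF = (3−3+1)·(3+1)^(3−1) = 1·16 = 16 [KW]
Example (3,3,3) → sorted (3,3,3): b_1=3>1, not a PF.
Total 27; non-PF = 27−16 = 11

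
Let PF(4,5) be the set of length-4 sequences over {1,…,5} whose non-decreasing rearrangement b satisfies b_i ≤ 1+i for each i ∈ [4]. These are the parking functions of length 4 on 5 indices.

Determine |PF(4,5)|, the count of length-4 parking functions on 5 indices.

432

|PF| = (6−4)·6^(4−1) = 2×216 = 432
Example (1,5,3,2) → sorted (1,2,3,5): b_i ≤ 1+i ∀i, a PF.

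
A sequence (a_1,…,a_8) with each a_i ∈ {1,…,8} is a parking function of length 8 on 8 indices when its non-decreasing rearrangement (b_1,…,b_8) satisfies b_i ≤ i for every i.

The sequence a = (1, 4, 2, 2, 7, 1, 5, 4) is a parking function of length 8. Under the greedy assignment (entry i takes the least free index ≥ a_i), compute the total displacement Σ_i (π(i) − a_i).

10

Σπ = 36 ({1..8} each once); Σa = 1+4+2+2+7+1+5+4 = 26; disp = 36−26 = 10.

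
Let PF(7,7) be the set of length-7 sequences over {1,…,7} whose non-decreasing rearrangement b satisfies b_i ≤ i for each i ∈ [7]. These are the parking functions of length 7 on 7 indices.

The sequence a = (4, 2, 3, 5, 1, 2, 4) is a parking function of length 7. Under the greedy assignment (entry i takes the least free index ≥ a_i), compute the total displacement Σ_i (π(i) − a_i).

7

Σπ = 28 ({1..7} each once); Σa = 4+2+3+5+1+2+4 = 21; disp = 28−21 = 7.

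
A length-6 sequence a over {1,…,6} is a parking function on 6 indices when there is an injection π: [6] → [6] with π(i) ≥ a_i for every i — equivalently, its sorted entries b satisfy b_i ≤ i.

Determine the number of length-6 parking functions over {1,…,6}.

16807

#PF = (6+1−6)·(6+1)^{6−1} = 1×16807 = 16807 [KW]
Example (1,5,1,5,1,4) → sorted (1,1,1,4,5,5): b_i ≤ i ∀i, a PF.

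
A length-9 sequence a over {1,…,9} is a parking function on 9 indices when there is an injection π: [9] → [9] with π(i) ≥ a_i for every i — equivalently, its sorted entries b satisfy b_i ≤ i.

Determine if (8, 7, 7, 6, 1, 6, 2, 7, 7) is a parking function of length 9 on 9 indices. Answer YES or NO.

Sorted: b = (1, 2, 6, 6, 7, 7, 7, 7, 8).
  b_1=1 ≤ 1
  b_2=2 ≤ 2
  b_3=6 > 3
  fails at i=3 ⇒ NO

NO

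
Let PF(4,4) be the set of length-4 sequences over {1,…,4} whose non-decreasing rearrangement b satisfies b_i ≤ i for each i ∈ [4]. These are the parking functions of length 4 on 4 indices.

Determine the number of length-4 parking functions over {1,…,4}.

125

|PF| = (4−4+1)·(4+1)^(4−1) = 1·125 = 125 [KW]
Example (2,3,1,4) → sorted (1,2,3,4): b_i ≤ i ∀i, a PF.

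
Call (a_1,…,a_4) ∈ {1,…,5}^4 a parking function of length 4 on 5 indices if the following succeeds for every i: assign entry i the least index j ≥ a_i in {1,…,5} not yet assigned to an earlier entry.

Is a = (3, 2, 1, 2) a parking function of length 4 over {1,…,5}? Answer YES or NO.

Order a: b = (1, 2, 2, 3).
  b_1=1 ≤ 2
  b_2=2 ≤ 3
  b_3=2 ≤ 4
  b_4=3 ≤ 5
All bounds hold ⇒ YES

YES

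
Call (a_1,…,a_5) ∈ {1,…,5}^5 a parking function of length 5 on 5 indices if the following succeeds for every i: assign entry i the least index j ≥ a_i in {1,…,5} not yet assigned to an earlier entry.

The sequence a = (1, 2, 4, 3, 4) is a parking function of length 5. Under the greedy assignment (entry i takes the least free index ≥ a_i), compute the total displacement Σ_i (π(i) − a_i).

Σπ = 5·6/2 = 15 (π permutes [5]); Σa = 1+2+4+3+4 = 14; disp = 15−14 = 1.

1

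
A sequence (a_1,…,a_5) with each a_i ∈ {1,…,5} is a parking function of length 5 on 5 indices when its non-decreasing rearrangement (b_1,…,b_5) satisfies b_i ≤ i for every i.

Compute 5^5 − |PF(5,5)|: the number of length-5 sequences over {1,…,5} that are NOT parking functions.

1829

Count = (5+1−5)·(5+1)^{5−1} = 1×1296 = 1296
One tuple (5,4,4,2,3) → sorted (2,3,4,4,5): b_1=2>1, not a PF.
Total 3125; non-PF = 3125−1296 = 1829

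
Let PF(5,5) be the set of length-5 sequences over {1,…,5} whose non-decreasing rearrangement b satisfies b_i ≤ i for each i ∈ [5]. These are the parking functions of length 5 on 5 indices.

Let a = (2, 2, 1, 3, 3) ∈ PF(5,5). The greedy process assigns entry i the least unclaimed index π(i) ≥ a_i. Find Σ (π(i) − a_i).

Σπ(i) = 1+…+5 = 15; Σa = 2+2+1+3+3 = 11; disp = 15−11 = 4.

4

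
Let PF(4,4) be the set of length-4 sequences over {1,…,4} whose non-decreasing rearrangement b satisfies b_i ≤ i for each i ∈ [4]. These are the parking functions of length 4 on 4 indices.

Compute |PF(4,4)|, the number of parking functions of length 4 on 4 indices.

#PF = (4+1−4)·(4+1)^{4−1} = 1 · 125 = 125 [KW]
Check (2,1,2,4) → sorted (1,2,2,4): b_i ≤ i ∀i, a PF.

125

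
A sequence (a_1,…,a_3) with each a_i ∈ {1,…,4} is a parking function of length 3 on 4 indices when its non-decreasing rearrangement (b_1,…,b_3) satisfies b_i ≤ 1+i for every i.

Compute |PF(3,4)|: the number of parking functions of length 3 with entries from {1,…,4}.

|PF| = (5−3)·5^(3−1) = 2·25 = 50 [KW]
E.g. (1,1,1) → sorted (1,1,1): b_i ≤ 1+i ∀i, a PF.

50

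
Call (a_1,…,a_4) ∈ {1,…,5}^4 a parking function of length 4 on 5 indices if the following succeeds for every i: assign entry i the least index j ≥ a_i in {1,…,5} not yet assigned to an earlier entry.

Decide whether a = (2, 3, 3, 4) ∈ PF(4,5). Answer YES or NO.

YES

Sorted: b = (2, 3, 3, 4).
  b_1=2 ≤ 2
  b_2=3 ≤ 3
  b_3=3 ≤ 4
  b_4=4 ≤ 5
All bounds hold ⇒ YES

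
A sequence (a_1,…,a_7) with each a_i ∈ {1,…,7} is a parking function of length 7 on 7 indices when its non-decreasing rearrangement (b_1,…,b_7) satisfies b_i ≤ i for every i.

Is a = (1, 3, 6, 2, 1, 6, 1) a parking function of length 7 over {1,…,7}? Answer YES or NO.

Order a: b = (1, 1, 1, 2, 3, 6, 6).
  b_1=1 ≤ 1
  b_2=1 ≤ 2
  b_3=1 ≤ 3
  b_4=2 ≤ 4
  b_5=3 ≤ 5
  b_6=6 ≤ 6
  b_7=6 ≤ 7
All bounds hold ⇒ YES

YES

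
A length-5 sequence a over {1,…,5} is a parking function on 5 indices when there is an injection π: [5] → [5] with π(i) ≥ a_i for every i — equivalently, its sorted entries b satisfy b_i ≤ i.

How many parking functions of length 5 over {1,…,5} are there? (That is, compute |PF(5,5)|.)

Count = (5+1−5)·(5+1)^{5−1} = 1×1296 = 1296 (Pollak)
One tuple (3,2,2,1,5) → sorted (1,2,2,3,5): b_i ≤ i ∀i, a PF.

1296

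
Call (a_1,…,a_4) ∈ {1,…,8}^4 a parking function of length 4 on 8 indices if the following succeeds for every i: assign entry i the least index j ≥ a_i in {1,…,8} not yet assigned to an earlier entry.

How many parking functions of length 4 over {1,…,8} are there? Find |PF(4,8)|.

|PF| = (8+1−4)·(8+1)^{4−1} = 5·729 = 3645 (Konheim–Weiss)
E.g. (8,5,5,3) → sorted (3,5,5,8): b_i ≤ 4+i ∀i, a PF.

3645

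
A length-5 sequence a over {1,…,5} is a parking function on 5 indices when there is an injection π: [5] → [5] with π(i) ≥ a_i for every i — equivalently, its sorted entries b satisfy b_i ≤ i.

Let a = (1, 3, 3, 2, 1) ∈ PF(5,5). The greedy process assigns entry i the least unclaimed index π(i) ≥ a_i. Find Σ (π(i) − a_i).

5

Σπ = 5·6/2 = 15 (π permutes [5]); Σa = 1+3+3+2+1 = 10; disp = 15−10 = 5.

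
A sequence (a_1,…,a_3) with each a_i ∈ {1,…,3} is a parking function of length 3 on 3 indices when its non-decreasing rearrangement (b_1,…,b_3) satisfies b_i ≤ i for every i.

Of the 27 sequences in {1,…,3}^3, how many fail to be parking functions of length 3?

Count = (3−3+1)·(3+1)^(3−1) = 1 · 16 = 16 (Konheim–Weiss)
E.g. (3,3,3) → sorted (3,3,3): b_1=3>1, not a PF.
Total 27; non-PF = 27−16 = 11

11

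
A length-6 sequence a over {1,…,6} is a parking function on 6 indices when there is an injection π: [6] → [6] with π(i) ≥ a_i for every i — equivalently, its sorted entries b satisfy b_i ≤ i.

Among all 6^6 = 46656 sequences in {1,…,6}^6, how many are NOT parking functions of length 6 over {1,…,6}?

29849

Count = (7−6)·7^(6−1) = 1 · 16807 = 16807 (Konheim–Weiss)
Example (5,5,3,3,6,6) → sorted (3,3,5,5,6,6): b_1=3>1, not a PF.
So 46656 − 16807 = 29849 fail.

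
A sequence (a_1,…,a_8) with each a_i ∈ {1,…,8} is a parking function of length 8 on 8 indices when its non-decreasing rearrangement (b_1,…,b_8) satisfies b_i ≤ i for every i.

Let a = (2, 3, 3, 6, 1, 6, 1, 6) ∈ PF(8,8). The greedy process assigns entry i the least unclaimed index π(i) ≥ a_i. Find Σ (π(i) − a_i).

Σπ(i) = 1+…+8 = 36; Σa = 2+3+3+6+1+6+1+6 = 28; disp = 36−28 = 8.

8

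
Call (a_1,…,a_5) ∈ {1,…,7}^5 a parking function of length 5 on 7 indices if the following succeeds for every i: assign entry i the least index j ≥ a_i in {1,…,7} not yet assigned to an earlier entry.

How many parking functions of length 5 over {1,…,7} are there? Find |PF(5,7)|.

12288

|PF| = (8−5)·8^(5−1) = 3×4096 = 12288 (Pollak)
Example (4,2,5,1,2) → sorted (1,2,2,4,5): b_i ≤ 2+i ∀i, a PF.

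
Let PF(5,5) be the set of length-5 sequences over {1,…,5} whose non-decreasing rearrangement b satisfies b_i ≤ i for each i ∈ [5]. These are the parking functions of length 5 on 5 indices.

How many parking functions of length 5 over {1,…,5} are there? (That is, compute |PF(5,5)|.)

1296

#PF = (5+1−5)·(5+1)^{5−1} = 1×1296 = 1296 (Pollak)
One tuple (2,1,2,2,3) → sorted (1,2,2,2,3): b_i ≤ i ∀i, a PF.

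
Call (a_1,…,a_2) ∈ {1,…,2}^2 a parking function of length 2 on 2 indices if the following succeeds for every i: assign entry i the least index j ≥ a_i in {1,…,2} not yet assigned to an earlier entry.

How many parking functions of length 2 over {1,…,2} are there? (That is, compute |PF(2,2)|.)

3

|PF| = (2−2+1)·(2+1)^(2−1) = 1×3 = 3 (Pollak)
E.g. (2,1) → sorted (1,2): b_i ≤ i ∀i, a PF.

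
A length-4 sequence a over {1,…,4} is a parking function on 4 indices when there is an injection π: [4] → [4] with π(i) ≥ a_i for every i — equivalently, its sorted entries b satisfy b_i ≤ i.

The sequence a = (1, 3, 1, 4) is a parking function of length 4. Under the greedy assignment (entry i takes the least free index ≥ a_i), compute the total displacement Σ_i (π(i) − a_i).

Σπ = 4·5/2 = 10 (π permutes [4]); Σa = 1+3+1+4 = 9; disp = 10−9 = 1.

1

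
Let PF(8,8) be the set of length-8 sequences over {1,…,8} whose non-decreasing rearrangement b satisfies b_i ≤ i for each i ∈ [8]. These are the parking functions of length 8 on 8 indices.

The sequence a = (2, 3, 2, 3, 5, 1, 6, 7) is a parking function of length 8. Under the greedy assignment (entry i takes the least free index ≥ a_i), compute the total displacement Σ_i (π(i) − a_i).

Σπ = 36 ({1..8} each once); Σa = 2+3+2+3+5+1+6+7 = 29; disp = 36−29 = 7.

7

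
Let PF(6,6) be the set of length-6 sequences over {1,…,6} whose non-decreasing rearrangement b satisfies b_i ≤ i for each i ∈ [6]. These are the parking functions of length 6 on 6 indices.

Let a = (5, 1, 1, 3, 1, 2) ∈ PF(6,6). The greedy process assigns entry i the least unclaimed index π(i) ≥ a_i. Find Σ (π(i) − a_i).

8

Σπ = 21 ({1..6} each once); Σa = 5+1+1+3+1+2 = 13; disp = 21−13 = 8.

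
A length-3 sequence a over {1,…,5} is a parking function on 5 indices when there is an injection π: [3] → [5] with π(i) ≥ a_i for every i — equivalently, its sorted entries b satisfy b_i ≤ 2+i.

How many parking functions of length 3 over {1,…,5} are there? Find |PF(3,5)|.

|PF| = (5+1−3)·(5+1)^{3−1} = 3 · 36 = 108 (Pollak)
Check (2,1,2) → sorted (1,2,2): b_i ≤ 2+i ∀i, a PF.

108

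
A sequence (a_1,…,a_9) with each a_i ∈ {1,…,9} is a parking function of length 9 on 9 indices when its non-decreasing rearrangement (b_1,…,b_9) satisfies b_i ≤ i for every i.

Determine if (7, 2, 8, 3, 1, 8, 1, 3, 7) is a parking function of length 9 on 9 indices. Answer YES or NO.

Sorted: b = (1, 1, 2, 3, 3, 7, 7, 8, 8).
  b_1=1 ≤ 1
  b_2=1 ≤ 2
  b_3=2 ≤ 3
  b_4=3 ≤ 4
  b_5=3 ≤ 5
  b_6=7 > 6
  fails at i=6 ⇒ NO

NO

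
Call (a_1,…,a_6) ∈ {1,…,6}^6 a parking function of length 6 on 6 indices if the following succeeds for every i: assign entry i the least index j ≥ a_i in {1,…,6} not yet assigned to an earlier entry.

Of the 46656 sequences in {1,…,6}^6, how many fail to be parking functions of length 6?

29849

#PF = 1·7^5 = 1 · 16807 = 16807 (Konheim–Weiss)
One tuple (6,5,4,6,4,6) → sorted (4,4,5,6,6,6): b_1=4>1, not a PF.
6^6 − 16807 = 46656 − 16807 = 29849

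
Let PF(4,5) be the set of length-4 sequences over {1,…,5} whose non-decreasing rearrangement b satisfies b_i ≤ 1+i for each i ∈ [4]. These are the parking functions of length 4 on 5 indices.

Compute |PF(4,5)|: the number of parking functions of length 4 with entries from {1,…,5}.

432

|PF| = (5+1−4)·(5+1)^{4−1} = 2×216 = 432 (Pollak)
Check (5,2,3,4) → sorted (2,3,4,5): b_i ≤ 1+i ∀i, a PF.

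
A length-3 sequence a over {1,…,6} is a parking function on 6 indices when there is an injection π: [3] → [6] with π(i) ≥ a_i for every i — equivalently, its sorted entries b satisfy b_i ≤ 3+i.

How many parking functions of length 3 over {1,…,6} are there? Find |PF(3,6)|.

196

|PF| = (6−3+1)·(6+1)^(3−1) = 4×49 = 196
Example (6,2,2) → sorted (2,2,6): b_i ≤ 3+i ∀i, a PF.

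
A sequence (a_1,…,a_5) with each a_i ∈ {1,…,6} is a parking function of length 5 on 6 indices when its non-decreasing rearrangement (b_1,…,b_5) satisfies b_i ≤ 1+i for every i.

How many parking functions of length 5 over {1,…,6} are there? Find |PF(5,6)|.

4802

|PF| = (6+1−5)·(6+1)^{5−1} = 2·2401 = 4802 (Pollak)
E.g. (1,4,2,6,5) → sorted (1,2,4,5,6): b_i ≤ 1+i ∀i, a PF.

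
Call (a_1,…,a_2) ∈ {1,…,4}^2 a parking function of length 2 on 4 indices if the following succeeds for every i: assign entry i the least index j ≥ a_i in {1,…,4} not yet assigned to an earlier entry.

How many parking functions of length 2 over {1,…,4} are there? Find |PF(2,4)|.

15

|PF(2,4)| = 3·5^1 = 3×5 = 15 [KW]
Check (2,4) → sorted (2,4): b_i ≤ 2+i ∀i, a PF.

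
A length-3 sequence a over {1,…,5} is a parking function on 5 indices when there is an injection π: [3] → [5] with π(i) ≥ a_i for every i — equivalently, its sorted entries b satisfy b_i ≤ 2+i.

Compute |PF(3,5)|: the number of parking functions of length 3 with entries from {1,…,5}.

108

#PF = 3·6^2 = 3 · 36 = 108 [KW]
Check (1,1,1) → sorted (1,1,1): b_i ≤ 2+i ∀i, a PF.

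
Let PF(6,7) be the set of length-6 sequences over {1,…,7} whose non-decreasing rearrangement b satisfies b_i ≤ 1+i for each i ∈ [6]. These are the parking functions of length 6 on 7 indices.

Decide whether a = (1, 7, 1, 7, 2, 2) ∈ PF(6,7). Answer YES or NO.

Order a: b = (1, 1, 2, 2, 7, 7).
  b_1=1 ≤ 2
  b_2=1 ≤ 3
  b_3=2 ≤ 4
  b_4=2 ≤ 5
  b_5=7 > 6
  fails at i=5 ⇒ NO

NO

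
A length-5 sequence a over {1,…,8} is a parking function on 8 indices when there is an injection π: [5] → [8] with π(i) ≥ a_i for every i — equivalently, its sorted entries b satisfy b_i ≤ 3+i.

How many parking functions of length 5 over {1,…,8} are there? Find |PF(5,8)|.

|PF| = (8−5+1)·(8+1)^(5−1) = 4·6561 = 26244
E.g. (2,5,8,5,4) → sorted (2,4,5,5,8): b_i ≤ 3+i ∀i, a PF.

26244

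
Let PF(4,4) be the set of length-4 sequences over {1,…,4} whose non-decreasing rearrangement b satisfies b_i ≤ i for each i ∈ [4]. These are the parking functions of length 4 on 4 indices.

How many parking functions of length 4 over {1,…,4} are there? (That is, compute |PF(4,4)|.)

125

|PF(4,4)| = (5−4)·5^(4−1) = 1 · 125 = 125
Example (4,1,1,2) → sorted (1,1,2,4): b_i ≤ i ∀i, a PF.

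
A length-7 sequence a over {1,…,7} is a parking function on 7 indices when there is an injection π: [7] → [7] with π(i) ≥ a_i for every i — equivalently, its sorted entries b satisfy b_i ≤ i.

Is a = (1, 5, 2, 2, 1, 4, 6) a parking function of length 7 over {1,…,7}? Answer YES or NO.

YES

Sorted: b = (1, 1, 2, 2, 4, 5, 6).
  b_1=1 ≤ 1
  b_2=1 ≤ 2
  b_3=2 ≤ 3
  b_4=2 ≤ 4
  b_5=4 ≤ 5
  b_6=5 ≤ 6
  b_7=6 ≤ 7
All bounds hold ⇒ YES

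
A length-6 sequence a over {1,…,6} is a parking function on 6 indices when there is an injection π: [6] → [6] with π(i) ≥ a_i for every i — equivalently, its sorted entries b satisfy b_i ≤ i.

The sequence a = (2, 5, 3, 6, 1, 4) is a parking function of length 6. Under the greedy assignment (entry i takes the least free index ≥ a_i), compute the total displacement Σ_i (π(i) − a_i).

0

Σπ = 6·7/2 = 21 (π permutes [6]); Σa = 2+5+3+6+1+4 = 21; disp = 21−21 = 0.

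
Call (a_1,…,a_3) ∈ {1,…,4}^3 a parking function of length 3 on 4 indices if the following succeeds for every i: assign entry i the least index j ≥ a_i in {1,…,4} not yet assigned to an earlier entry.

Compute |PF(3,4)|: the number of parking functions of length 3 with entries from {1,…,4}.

|PF(3,4)| = (4−3+1)·(4+1)^(3−1) = 2×25 = 50 [KW]
Example (4,1,1) → sorted (1,1,4): b_i ≤ 1+i ∀i, a PF.

50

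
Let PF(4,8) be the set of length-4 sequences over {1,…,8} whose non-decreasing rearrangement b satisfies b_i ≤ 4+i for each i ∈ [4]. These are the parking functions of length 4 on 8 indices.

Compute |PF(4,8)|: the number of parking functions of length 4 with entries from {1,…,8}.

|PF| = (9−4)·9^(4−1) = 5 · 729 = 3645
One tuple (6,2,1,6) → sorted (1,2,6,6): b_i ≤ 4+i ∀i, a PF.

3645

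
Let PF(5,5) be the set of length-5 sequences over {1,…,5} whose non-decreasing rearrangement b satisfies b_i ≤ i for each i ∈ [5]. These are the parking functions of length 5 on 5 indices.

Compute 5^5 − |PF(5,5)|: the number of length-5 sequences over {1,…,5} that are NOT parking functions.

Count = 1·6^4 = 1 · 1296 = 1296
E.g. (5,5,3,5,4) → sorted (3,4,5,5,5): b_1=3>1, not a PF.
So 3125 − 1296 = 1829 fail.

1829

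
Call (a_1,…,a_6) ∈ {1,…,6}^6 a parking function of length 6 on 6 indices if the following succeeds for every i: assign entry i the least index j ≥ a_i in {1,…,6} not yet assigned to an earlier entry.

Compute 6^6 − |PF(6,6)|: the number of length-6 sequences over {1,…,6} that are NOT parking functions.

29849

#PF = 1·7^5 = 1 · 16807 = 16807 [KW]
One tuple (6,6,2,6,4,5) → sorted (2,4,5,6,6,6): b_1=2>1, not a PF.
So 46656 − 16807 = 29849 fail.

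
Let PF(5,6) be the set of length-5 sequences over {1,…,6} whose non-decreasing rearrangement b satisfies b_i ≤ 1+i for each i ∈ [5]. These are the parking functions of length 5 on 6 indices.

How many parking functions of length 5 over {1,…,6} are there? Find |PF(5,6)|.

|PF| = (7−5)·7^(5−1) = 2 · 2401 = 4802 [KW]
Check (1,5,4,6,2) → sorted (1,2,4,5,6): b_i ≤ 1+i ∀i, a PF.

4802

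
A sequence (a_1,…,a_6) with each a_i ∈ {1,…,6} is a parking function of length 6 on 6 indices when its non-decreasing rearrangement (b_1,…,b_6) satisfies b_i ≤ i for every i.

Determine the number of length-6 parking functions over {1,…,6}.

|PF(6,6)| = (6+1−6)·(6+1)^{6−1} = 1×16807 = 16807 [KW]
Check (1,4,1,1,2,4) → sorted (1,1,1,2,4,4): b_i ≤ i ∀i, a PF.

16807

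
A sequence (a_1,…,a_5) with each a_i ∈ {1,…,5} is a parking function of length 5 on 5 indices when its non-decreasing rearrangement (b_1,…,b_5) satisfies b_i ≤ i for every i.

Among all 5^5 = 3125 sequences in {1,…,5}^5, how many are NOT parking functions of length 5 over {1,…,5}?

1829

|PF(5,5)| = 1·6^4 = 1 · 1296 = 1296 (Konheim–Weiss)
One tuple (2,5,4,3,3) → sorted (2,3,3,4,5): b_1=2>1, not a PF.
So 3125 − 1296 = 1829 fail.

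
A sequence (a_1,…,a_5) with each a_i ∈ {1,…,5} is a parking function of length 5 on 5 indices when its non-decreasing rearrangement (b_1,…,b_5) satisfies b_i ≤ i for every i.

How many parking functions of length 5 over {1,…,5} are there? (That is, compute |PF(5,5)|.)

#PF = 1·6^4 = 1·1296 = 1296
Check (1,1,3,1,3) → sorted (1,1,1,3,3): b_i ≤ i ∀i, a PF.

1296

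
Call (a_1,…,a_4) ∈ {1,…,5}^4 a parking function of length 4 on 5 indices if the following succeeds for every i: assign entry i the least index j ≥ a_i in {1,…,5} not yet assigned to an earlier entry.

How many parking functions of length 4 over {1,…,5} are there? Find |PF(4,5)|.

432

#PF = (5−4+1)·(5+1)^(4−1) = 2×216 = 432
One tuple (2,1,1,2) → sorted (1,1,2,2): b_i ≤ 1+i ∀i, a PF.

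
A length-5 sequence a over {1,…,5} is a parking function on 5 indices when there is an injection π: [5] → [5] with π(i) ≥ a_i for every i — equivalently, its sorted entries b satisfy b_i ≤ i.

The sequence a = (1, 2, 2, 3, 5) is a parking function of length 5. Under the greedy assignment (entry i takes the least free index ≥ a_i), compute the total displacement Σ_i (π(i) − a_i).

Σπ = 5·6/2 = 15 (π permutes [5]); Σa = 1+2+2+3+5 = 13; disp = 15−13 = 2.

2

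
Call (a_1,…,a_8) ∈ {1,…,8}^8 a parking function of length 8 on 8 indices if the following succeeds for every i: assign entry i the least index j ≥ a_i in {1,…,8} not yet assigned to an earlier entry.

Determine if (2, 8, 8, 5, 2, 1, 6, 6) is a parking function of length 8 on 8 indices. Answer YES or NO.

NO

Rearranged: b = (1, 2, 2, 5, 6, 6, 8, 8).
  b_1=1 ≤ 1
  b_2=2 ≤ 2
  b_3=2 ≤ 3
  b_4=5 > 4
  fails at i=4 ⇒ NO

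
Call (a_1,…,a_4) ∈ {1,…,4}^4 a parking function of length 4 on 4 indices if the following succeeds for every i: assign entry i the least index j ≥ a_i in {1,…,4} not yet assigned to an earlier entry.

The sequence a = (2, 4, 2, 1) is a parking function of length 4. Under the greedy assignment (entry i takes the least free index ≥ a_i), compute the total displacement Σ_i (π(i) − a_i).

1

Σπ = 4·5/2 = 10 (π permutes [4]); Σa = 2+4+2+1 = 9; disp = 10−9 = 1.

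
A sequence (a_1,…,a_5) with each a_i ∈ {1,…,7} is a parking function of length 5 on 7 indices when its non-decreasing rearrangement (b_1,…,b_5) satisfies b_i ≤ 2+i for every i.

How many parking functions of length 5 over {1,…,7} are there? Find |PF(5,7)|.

#PF = (7+1−5)·(7+1)^{5−1} = 3·4096 = 12288
Example (7,3,1,1,2) → sorted (1,1,2,3,7): b_i ≤ 2+i ∀i, a PF.

12288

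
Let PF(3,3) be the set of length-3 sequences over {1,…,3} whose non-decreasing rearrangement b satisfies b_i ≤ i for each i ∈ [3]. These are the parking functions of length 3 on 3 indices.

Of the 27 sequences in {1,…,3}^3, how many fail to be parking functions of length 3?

Count = (3+1−3)·(3+1)^{3−1} = 1 · 16 = 16 (Konheim–Weiss)
One tuple (3,3,3) → sorted (3,3,3): b_1=3>1, not a PF.
So 27 − 16 = 11 fail.

11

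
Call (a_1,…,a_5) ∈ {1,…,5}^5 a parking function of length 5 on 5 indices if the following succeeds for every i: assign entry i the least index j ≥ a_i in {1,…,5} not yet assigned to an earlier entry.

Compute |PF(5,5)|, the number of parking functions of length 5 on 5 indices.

1296

|PF| = 1·6^4 = 1 · 1296 = 1296 (Konheim–Weiss)
One tuple (1,1,3,1,4) → sorted (1,1,1,3,4): b_i ≤ i ∀i, a PF.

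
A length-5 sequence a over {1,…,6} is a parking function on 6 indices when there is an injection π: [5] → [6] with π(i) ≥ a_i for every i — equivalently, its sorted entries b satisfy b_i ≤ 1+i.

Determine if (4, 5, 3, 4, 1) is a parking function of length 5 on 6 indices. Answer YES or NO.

YES

Order a: b = (1, 3, 4, 4, 5).
  b_1=1 ≤ 2
  b_2=3 ≤ 3
  b_3=4 ≤ 4
  b_4=4 ≤ 5
  b_5=5 ≤ 6
All bounds hold ⇒ YES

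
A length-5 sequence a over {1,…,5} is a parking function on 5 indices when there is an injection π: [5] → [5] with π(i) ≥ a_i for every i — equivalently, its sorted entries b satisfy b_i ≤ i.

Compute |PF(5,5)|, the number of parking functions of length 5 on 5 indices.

1296

Count = (5−5+1)·(5+1)^(5−1) = 1 · 1296 = 1296 (Pollak)
One tuple (3,4,1,2,4) → sorted (1,2,3,4,4): b_i ≤ i ∀i, a PF.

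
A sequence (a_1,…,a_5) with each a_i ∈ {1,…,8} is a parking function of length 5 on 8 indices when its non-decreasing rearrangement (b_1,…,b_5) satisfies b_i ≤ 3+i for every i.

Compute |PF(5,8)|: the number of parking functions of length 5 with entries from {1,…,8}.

#PF = 4·9^4 = 4·6561 = 26244 (Pollak)
Example (3,7,1,5,5) → sorted (1,3,5,5,7): b_i ≤ 3+i ∀i, a PF.

26244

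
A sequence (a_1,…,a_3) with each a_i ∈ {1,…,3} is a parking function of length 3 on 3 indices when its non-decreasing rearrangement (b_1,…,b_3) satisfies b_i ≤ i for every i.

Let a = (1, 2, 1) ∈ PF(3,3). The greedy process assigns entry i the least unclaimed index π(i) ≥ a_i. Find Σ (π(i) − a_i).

Σπ = 3·4/2 = 6 (π permutes [3]); Σa = 1+2+1 = 4; disp = 6−4 = 2.

2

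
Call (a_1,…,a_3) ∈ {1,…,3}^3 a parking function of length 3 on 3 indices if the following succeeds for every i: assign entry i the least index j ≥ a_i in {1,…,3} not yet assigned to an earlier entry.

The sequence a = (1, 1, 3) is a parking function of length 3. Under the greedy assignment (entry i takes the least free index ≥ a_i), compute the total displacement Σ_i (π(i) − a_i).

Σπ = 6 ({1..3} each once); Σa = 1+1+3 = 5; disp = 6−5 = 1.

1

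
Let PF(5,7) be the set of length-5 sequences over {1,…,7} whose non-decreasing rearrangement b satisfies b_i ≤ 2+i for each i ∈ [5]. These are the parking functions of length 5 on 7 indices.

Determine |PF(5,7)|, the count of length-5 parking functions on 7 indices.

12288

Count = (7+1−5)·(7+1)^{5−1} = 3 · 4096 = 12288 (Konheim–Weiss)
Example (7,1,5,5,1) → sorted (1,1,5,5,7): b_i ≤ 2+i ∀i, a PF.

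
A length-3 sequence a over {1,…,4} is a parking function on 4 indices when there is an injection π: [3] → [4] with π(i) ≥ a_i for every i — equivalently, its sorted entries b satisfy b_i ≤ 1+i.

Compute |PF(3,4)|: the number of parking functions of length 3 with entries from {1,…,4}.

50

|PF| = 2·5^2 = 2 · 25 = 50
One tuple (1,1,2) → sorted (1,1,2): b_i ≤ 1+i ∀i, a PF.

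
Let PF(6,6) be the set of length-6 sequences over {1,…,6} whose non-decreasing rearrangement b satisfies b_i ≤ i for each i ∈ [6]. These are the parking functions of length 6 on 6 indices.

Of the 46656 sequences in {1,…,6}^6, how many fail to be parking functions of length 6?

29849

#PF = (7−6)·7^(6−1) = 1·16807 = 16807 (Konheim–Weiss)
One tuple (1,6,6,5,4,2) → sorted (1,2,4,5,6,6): b_3=4>3, not a PF.
Total 46656; non-PF = 46656−16807 = 29849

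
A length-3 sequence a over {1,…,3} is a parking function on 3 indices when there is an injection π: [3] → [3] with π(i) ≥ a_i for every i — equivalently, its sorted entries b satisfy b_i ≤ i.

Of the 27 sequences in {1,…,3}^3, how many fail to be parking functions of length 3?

11

Count = (4−3)·4^(3−1) = 1 · 16 = 16 (Pollak)
Check (2,3,3) → sorted (2,3,3): b_1=2>1, not a PF.
Total 27; non-PF = 27−16 = 11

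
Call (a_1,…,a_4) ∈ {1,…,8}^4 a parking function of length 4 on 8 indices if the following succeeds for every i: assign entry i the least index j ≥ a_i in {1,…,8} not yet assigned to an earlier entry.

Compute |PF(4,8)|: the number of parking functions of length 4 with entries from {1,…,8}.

3645

|PF| = (8+1−4)·(8+1)^{4−1} = 5×729 = 3645 (Konheim–Weiss)
One tuple (3,2,5,6) → sorted (2,3,5,6): b_i ≤ 4+i ∀i, a PF.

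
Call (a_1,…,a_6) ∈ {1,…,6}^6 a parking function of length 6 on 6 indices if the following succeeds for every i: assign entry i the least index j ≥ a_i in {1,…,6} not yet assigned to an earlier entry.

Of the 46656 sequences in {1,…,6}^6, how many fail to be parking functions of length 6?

#PF = (6+1−6)·(6+1)^{6−1} = 1 · 16807 = 16807
One tuple (6,6,5,3,1,3) → sorted (1,3,3,5,6,6): b_2=3>2, not a PF.
6^6 − 16807 = 46656 − 16807 = 29849

29849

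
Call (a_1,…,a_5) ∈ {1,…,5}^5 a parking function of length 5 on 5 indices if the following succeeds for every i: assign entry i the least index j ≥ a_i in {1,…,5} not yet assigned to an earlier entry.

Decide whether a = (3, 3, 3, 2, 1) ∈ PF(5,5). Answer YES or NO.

YES

Rearranged: b = (1, 2, 3, 3, 3).
  b_1=1 ≤ 1
  b_2=2 ≤ 2
  b_3=3 ≤ 3
  b_4=3 ≤ 4
  b_5=3 ≤ 5
All bounds hold ⇒ YES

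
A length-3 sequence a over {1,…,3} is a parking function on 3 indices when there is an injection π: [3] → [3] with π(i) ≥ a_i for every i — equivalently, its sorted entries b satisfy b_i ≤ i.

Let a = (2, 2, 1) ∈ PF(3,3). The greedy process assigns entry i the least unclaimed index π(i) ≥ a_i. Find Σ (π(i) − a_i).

1

Σπ = 6 ({1..3} each once); Σa = 2+2+1 = 5; disp = 6−5 = 1.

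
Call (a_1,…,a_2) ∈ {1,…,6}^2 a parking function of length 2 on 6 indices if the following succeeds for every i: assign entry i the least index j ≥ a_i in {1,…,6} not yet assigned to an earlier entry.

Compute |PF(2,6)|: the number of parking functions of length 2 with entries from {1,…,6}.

#PF = (6+1−2)·(6+1)^{2−1} = 5 · 7 = 35
Check (1,5) → sorted (1,5): b_i ≤ 4+i ∀i, a PF.

35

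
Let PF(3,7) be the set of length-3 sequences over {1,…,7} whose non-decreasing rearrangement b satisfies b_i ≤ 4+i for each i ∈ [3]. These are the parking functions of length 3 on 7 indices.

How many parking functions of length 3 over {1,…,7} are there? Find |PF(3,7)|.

320

#PF = (7−3+1)·(7+1)^(3−1) = 5·64 = 320
Example (4,7,2) → sorted (2,4,7): b_i ≤ 4+i ∀i, a PF.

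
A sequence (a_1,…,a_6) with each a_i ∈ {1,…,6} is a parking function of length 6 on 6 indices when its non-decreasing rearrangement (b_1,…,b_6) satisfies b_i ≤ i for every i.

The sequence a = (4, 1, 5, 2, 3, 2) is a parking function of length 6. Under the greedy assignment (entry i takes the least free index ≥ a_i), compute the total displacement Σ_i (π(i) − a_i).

4

Σπ(i) = 1+…+6 = 21; Σa = 4+1+5+2+3+2 = 17; disp = 21−17 = 4.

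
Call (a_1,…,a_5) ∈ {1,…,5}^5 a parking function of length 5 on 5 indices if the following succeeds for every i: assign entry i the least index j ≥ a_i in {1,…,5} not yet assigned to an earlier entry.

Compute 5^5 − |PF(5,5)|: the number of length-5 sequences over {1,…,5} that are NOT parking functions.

#PF = (6−5)·6^(5−1) = 1 · 1296 = 1296 [KW]
E.g. (3,4,4,4,4) → sorted (3,4,4,4,4): b_1=3>1, not a PF.
5^5 − 1296 = 3125 − 1296 = 1829

1829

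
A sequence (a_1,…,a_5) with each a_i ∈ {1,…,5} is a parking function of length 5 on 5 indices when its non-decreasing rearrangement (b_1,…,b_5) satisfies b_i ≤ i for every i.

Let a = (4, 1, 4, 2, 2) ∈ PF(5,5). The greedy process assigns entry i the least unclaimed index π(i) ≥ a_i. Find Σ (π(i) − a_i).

Σπ = 5·6/2 = 15 (π permutes [5]); Σa = 4+1+4+2+2 = 13; disp = 15−13 = 2.

2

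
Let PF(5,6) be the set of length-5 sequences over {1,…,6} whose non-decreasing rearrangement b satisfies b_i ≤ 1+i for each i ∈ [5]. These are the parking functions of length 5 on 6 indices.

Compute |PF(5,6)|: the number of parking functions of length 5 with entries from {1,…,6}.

#PF = (6−5+1)·(6+1)^(5−1) = 2 · 2401 = 4802 [KW]
Check (2,2,2,4,3) → sorted (2,2,2,3,4): b_i ≤ 1+i ∀i, a PF.

4802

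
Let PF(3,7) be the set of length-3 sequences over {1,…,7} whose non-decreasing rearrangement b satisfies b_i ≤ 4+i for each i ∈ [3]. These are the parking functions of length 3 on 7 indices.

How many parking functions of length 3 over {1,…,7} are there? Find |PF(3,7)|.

Count = (7+1−3)·(7+1)^{3−1} = 5×64 = 320 [KW]
E.g. (4,7,2) → sorted (2,4,7): b_i ≤ 4+i ∀i, a PF.

320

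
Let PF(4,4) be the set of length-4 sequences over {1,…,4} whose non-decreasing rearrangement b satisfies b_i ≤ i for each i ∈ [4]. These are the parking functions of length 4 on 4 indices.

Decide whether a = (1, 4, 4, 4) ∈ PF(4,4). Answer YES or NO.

NO

Rearranged: b = (1, 4, 4, 4).
  b_1=1 ≤ 1
  b_2=4 > 2
  fails at i=2 ⇒ NO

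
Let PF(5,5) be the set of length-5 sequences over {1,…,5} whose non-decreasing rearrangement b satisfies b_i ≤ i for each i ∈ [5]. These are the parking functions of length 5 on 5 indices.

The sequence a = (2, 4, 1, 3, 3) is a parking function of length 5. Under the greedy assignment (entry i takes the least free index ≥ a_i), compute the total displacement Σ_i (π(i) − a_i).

Σπ(i) = 1+…+5 = 15; Σa = 2+4+1+3+3 = 13; disp = 15−13 = 2.

2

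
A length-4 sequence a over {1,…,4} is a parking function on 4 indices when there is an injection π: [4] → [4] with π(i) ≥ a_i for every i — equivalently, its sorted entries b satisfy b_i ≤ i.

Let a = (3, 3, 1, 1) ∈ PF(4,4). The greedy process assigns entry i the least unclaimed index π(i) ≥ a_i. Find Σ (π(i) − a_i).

Σπ(i) = 1+…+4 = 10; Σa = 3+3+1+1 = 8; disp = 10−8 = 2.

2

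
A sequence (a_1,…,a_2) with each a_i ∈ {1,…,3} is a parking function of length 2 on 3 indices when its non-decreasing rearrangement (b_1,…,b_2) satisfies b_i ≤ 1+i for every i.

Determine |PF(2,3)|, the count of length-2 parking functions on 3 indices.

Count = (3+1−2)·(3+1)^{2−1} = 2·4 = 8
One tuple (2,3) → sorted (2,3): b_i ≤ 1+i ∀i, a PF.

8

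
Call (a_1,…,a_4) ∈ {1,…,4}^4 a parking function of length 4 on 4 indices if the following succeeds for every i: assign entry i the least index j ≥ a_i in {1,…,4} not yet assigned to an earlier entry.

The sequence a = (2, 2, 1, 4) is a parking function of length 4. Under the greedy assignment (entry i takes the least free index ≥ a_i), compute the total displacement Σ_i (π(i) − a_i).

1

Σπ(i) = 1+…+4 = 10; Σa = 2+2+1+4 = 9; disp = 10−9 = 1.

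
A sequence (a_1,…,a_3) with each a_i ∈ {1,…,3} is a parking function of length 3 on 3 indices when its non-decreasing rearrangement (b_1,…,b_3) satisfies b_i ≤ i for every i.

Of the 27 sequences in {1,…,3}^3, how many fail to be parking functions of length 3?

11

|PF| = (4−3)·4^(3−1) = 1×16 = 16
Example (3,2,3) → sorted (2,3,3): b_1=2>1, not a PF.
So 27 − 16 = 11 fail.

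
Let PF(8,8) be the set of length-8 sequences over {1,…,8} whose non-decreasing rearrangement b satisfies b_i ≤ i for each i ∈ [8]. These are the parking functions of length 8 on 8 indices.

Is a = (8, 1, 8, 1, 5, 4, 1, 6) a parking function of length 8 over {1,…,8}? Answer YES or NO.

NO

Sorted: b = (1, 1, 1, 4, 5, 6, 8, 8).
  b_1=1 ≤ 1
  b_2=1 ≤ 2
  b_3=1 ≤ 3
  b_4=4 ≤ 4
  b_5=5 ≤ 5
  b_6=6 ≤ 6
  b_7=8 > 7
  fails at i=7 ⇒ NO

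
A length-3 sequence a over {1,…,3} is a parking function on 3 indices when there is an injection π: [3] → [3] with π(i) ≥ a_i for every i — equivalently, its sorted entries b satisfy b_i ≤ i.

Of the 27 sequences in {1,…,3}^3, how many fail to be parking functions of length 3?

11

Count = (3−3+1)·(3+1)^(3−1) = 1×16 = 16 (Konheim–Weiss)
One tuple (3,3,3) → sorted (3,3,3): b_1=3>1, not a PF.
Total 27; non-PF = 27−16 = 11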